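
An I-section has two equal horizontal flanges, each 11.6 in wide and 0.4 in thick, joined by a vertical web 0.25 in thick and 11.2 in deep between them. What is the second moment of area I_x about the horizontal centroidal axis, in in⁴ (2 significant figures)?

I_x ≈ 340 in⁴

Treat the section as a set of non-overlapping primitives; coordinates are from the bounding-box lower-left.
Bottom flange: 11.6 × 0.4, A = 4.64 in², y = 0.2 in, Ī = 0.06187 in⁴.
Web: 0.25 × 11.2, A = 2.8 in², y = 6 in, Ī = 29.27 in⁴.
Top flange: 11.6 × 0.4, A = 4.64 in², y = 11.8 in, Ī = 0.06187 in⁴.
By symmetry the centroid is at mid-height, ȳ = 6 in.
Transfer each piece to the horizontal centroidal axis using Ī + A·d² with d = y − 6:
  bottom flange: d = -5.8 in → contributes +156.2 in⁴
  web: d = 0 in → contributes +29.27 in⁴
  top flange: d = 5.8 in → contributes +156.2 in⁴
Total I = 341.6 in⁴.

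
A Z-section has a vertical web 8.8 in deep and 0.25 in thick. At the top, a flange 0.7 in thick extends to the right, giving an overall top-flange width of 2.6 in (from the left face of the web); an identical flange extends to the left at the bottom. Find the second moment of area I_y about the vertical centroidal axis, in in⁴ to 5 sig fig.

I_y ≈ 7.0856 in⁴

Decompose the section into non-overlapping parts with the origin at the bottom-left of its bounding rectangle.
Web: 0.25 × 8.8, A = 2.2 in², x = 2.475 in, Ī = 0.01145833 in⁴.
Top flange (beyond web): 2.35 × 0.7, A = 1.645 in², x = 3.775 in, Ī = 0.7570427 in⁴.
Bottom flange (beyond web): 2.35 × 0.7, A = 1.645 in², x = 1.175 in, Ī = 0.7570427 in⁴.
Centroid: x̄ = ΣA·x / ΣA = 2.475 in.
Transfer each piece to the vertical centroidal axis using Ī + A·d² with d = x − 2.475:
  web: d = 0 in → contributes +0.01145833 in⁴
  top flange (beyond web): d = 1.3 in → contributes +3.537093 in⁴
  bottom flange (beyond web): d = -1.3 in → contributes +3.537093 in⁴
Total I = 7.085644 in⁴.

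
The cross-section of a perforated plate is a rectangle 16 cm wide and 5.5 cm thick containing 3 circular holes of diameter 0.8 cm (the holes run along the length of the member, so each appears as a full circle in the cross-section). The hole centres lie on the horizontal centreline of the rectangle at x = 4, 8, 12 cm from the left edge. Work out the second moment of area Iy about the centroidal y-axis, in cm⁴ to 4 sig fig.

Break the section into simple shapes (no overlaps), measuring from the bottom-left corner of the bounding box.
Plate: 16 × 5.5, A = 88 cm², x = 8 cm, Ī = 1877.33 cm⁴.
Hole 1 (subtracted): ⌀0.8, A = 0.502655 cm², x = 4 cm, Ī = 0.0201062 cm⁴.
Hole 2 (subtracted): ⌀0.8, A = 0.502655 cm², x = 8 cm, Ī = 0.0201062 cm⁴.
Hole 3 (subtracted): ⌀0.8, A = 0.502655 cm², x = 12 cm, Ī = 0.0201062 cm⁴.
By symmetry the centroid is at mid-width, x̄ = 8 cm.
Transfer each piece to the centroidal y-axis using Ī + A·d² with d = x − 8:
  plate: d = 0 cm → contributes +1877.33 cm⁴
  hole 1: d = -4 cm → contributes −8.06258 cm⁴
  hole 2: d = 0 cm → contributes −0.0201062 cm⁴
  hole 3: d = 4 cm → contributes −8.06258 cm⁴
Total I = 1861.19 cm⁴.

Iy ≈ 1861 cm⁴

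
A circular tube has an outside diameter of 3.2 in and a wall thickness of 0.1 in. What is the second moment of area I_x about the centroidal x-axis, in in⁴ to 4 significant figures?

Treat the section as a set of non-overlapping primitives; coordinates are from the bounding-box lower-left.
Outer circle: ⌀3.2, A = 8.04248 in², y = 1.6 in, Ī = 5.14719 in⁴.
Bore (subtracted): ⌀3, A = 7.06858 in², y = 1.6 in, Ī = 3.97608 in⁴.
By symmetry the centroid is at mid-height, ȳ = 1.6 in.
All pieces are centred on the centroidal x-axis, so I = ΣĪ (holes subtracted) = 1.17111 in⁴.

I_x ≈ 1.171 in⁴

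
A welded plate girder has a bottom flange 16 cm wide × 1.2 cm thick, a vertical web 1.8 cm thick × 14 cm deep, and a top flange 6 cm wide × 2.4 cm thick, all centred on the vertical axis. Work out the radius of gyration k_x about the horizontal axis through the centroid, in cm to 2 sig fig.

k_x ≈ 6.5 cm

Split into non-overlapping primitives; take the origin at the lower-left of the bounding box.
Bottom plate: 16 × 1.2, A = 19.2 cm², y = 0.6 cm, Ī = 2.304 cm⁴.
Web plate: 1.8 × 14, A = 25.2 cm², y = 8.2 cm, Ī = 411.6 cm⁴.
Top plate: 6 × 2.4, A = 14.4 cm², y = 16.4 cm, Ī = 6.912 cm⁴.
Centroid: ȳ = ΣA·y / ΣA = 7.727 cm.
Transfer each piece to the horizontal axis through the centroid using Ī + A·d² with d = y − 7.727:
  bottom plate: d = -7.127 cm → contributes +977.4 cm⁴
  web plate: d = 0.4735 cm → contributes +417.2 cm⁴
  top plate: d = 8.673 cm → contributes +1 090 cm⁴
Total I = 2 485 cm⁴.
Radius of gyration: k = √(I/A) = √(2 485 / 58.8) = 6.501 cm.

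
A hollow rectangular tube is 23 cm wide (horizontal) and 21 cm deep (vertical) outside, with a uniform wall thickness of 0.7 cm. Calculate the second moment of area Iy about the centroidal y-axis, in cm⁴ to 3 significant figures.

Treat the section as a set of non-overlapping primitives; coordinates are from the bounding-box lower-left.
Outer rectangle: 23 × 21, A = 483 cm², x = 11.5 cm, Ī = 21 292 cm⁴.
Inner void (subtracted): 21.6 × 19.6, A = 423.36 cm², x = 11.5 cm, Ī = 16 460 cm⁴.
By symmetry the centroid is at mid-width, x̄ = 11.5 cm.
All pieces are centred on the centroidal y-axis, so I = ΣĪ (holes subtracted) = 4 832 cm⁴.

Iy ≈ 4830 cm⁴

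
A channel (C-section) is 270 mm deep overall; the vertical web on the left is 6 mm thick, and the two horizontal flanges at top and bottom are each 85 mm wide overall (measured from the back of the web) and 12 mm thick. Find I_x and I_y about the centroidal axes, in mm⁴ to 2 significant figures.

I_x ≈ 4.1 × 10⁷ mm⁴, I_y ≈ 2.6 × 10⁶ mm⁴

Treat the section as a set of non-overlapping primitives; coordinates are from the bounding-box lower-left.
Web: 6 × 270, A = 1 620 mm², y = 135 mm, Ī = 9 841 500 mm⁴.
Top flange (beyond web): 79 × 12, A = 948 mm², y = 264 mm, Ī = 11 376 mm⁴.
Bottom flange (beyond web): 79 × 12, A = 948 mm², y = 6 mm, Ī = 11 376 mm⁴.
By symmetry the centroid is at mid-height, ȳ = 135 mm.
Transfer each piece to the centroidal x-axis using Ī + A·d² with d = y − 135:
  web: d = 0 mm → contributes +9 841 500 mm⁴
  top flange (beyond web): d = 129 mm → contributes +15 787 044 mm⁴
  bottom flange (beyond web): d = -129 mm → contributes +15 787 044 mm⁴
Total I = 41 415 588 mm⁴.
For the y-axis: x̄ = 25.92 mm.
Repeating about the centroidal y-axis gives I_y = 2 568 848 mm⁴.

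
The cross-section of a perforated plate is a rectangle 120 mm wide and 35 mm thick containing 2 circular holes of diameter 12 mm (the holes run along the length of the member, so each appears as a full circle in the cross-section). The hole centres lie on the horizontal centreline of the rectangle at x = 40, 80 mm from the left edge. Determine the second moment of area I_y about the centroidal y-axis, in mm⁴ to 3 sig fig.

Treat the section as a set of non-overlapping primitives; coordinates are from the bounding-box lower-left.
Plate: 120 × 35, A = 4 200 mm², x = 60 mm, Ī = 5 040 000 mm⁴.
Hole 1 (subtracted): ⌀12, A = 113.1 mm², x = 40 mm, Ī = 1017.9 mm⁴.
Hole 2 (subtracted): ⌀12, A = 113.1 mm², x = 80 mm, Ī = 1017.9 mm⁴.
By symmetry the centroid is at mid-width, x̄ = 60 mm.
Transfer each piece to the centroidal y-axis using Ī + A·d² with d = x − 60:
  plate: d = 0 mm → contributes +5 040 000 mm⁴
  hole 1: d = -20 mm → contributes −46 257 mm⁴
  hole 2: d = 20 mm → contributes −46 257 mm⁴
Total I = 4 947 486 mm⁴.

I_y ≈ 4.95 × 10⁶ mm⁴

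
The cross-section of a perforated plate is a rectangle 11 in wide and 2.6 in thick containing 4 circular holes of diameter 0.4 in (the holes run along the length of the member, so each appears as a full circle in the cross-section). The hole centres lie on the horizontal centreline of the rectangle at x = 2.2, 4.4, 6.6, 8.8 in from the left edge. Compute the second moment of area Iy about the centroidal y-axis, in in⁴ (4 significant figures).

Decompose the section into non-overlapping parts with the origin at the bottom-left of its bounding rectangle.
Plate: 11 × 2.6, A = 28.6 in², x = 5.5 in, Ī = 288.383 in⁴.
Hole 1 (subtracted): ⌀0.4, A = 0.125664 in², x = 2.2 in, Ī = 0.00125664 in⁴.
Hole 2 (subtracted): ⌀0.4, A = 0.125664 in², x = 4.4 in, Ī = 0.00125664 in⁴.
Hole 3 (subtracted): ⌀0.4, A = 0.125664 in², x = 6.6 in, Ī = 0.00125664 in⁴.
Hole 4 (subtracted): ⌀0.4, A = 0.125664 in², x = 8.8 in, Ī = 0.00125664 in⁴.
By symmetry the centroid is at mid-width, x̄ = 5.5 in.
Transfer each piece to the centroidal y-axis using Ī + A·d² with d = x − 5.5:
  plate: d = 0 in → contributes +288.383 in⁴
  hole 1: d = -3.3 in → contributes −1.36973 in⁴
  hole 2: d = -1.1 in → contributes −0.15331 in⁴
  hole 3: d = 1.1 in → contributes −0.15331 in⁴
  hole 4: d = 3.3 in → contributes −1.36973 in⁴
Total I = 285.337 in⁴.

Iy ≈ 285.3 in⁴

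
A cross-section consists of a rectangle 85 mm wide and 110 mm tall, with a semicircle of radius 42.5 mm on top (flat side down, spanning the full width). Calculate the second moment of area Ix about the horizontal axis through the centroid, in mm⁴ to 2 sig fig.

Ix ≈ 2.1 × 10⁷ mm⁴

Treat the section as a set of non-overlapping primitives; coordinates are from the bounding-box lower-left.
Rectangular body: 85 × 110, A = 9 350 mm², y = 55 mm, Ī = 9 427 917 mm⁴.
Semicircular cap: semicircle r = 42.5, A = 2 837 mm², y = 128 mm, Ī = 358 086 mm⁴.
Centroid: ȳ = ΣA·y / ΣA = 72 mm.
Transfer each piece to the horizontal axis through the centroid using Ī + A·d² with d = y − 72:
  rectangular body: d = -17 mm → contributes +12 131 178 mm⁴
  semicircular cap: d = 56.03 mm → contributes +9 266 533 mm⁴
Total I = 21 397 711 mm⁴.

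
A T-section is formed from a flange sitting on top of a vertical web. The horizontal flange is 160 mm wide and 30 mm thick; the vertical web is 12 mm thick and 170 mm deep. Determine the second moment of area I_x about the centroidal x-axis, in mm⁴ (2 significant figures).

Decompose the section into non-overlapping parts with the origin at the bottom-left of its bounding rectangle.
Flange: 160 × 30, A = 4 800 mm², y = 185 mm, Ī = 360 000 mm⁴.
Web: 12 × 170, A = 2 040 mm², y = 85 mm, Ī = 4 913 000 mm⁴.
Centroid: ȳ = ΣA·y / ΣA = 155.2 mm.
Transfer each piece to the centroidal x-axis using Ī + A·d² with d = y − 155.2:
  flange: d = 29.82 mm → contributes +4 629 621 mm⁴
  web: d = -70.18 mm → contributes +14 959 168 mm⁴
Total I = 19 588 789 mm⁴.

I_x ≈ 2.0 × 10⁷ mm⁴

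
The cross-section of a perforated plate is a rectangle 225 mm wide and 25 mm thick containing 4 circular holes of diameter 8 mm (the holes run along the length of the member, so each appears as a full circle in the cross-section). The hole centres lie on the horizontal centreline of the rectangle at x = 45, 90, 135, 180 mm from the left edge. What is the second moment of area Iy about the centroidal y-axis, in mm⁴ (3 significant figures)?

Iy ≈ 2.32 × 10⁷ mm⁴

Split into non-overlapping primitives; take the origin at the lower-left of the bounding box.
Plate: 225 × 25, A = 5 625 mm², x = 112.5 mm, Ī = 23 730 469 mm⁴.
Hole 1 (subtracted): ⌀8, A = 50.265 mm², x = 45 mm, Ī = 201.06 mm⁴.
Hole 2 (subtracted): ⌀8, A = 50.265 mm², x = 90 mm, Ī = 201.06 mm⁴.
Hole 3 (subtracted): ⌀8, A = 50.265 mm², x = 135 mm, Ī = 201.06 mm⁴.
Hole 4 (subtracted): ⌀8, A = 50.265 mm², x = 180 mm, Ī = 201.06 mm⁴.
By symmetry the centroid is at mid-width, x̄ = 112.5 mm.
Transfer each piece to the centroidal y-axis using Ī + A·d² with d = x − 112.5:
  plate: d = 0 mm → contributes +23 730 469 mm⁴
  hole 1: d = -67.5 mm → contributes −229 223 mm⁴
  hole 2: d = -22.5 mm → contributes −25 648 mm⁴
  hole 3: d = 22.5 mm → contributes −25 648 mm⁴
  hole 4: d = 67.5 mm → contributes −229 223 mm⁴
Total I = 23 220 726 mm⁴.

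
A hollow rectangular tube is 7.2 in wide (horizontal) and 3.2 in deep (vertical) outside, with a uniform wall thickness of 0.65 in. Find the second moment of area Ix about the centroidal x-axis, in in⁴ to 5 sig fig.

Ix ≈ 16.288 in⁴

Break the section into simple shapes (no overlaps), measuring from the bottom-left corner of the bounding box.
Outer rectangle: 7.2 × 3.2, A = 23.04 in², y = 1.6 in, Ī = 19.6608 in⁴.
Inner void (subtracted): 5.9 × 1.9, A = 11.21 in², y = 1.6 in, Ī = 3.372342 in⁴.
By symmetry the centroid is at mid-height, ȳ = 1.6 in.
All pieces are centred on the centroidal x-axis, so I = ΣĪ (holes subtracted) = 16.28846 in⁴.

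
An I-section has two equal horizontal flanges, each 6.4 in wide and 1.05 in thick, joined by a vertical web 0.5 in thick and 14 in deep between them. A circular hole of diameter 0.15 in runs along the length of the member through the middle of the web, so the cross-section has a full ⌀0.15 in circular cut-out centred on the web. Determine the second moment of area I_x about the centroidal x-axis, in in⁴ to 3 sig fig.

I_x ≈ 877 in⁴

Break the section into simple shapes (no overlaps), measuring from the bottom-left corner of the bounding box.
Bottom flange: 6.4 × 1.05, A = 6.72 in², y = 0.525 in, Ī = 0.6174 in⁴.
Web: 0.5 × 14, A = 7 in², y = 8.05 in, Ī = 114.33 in⁴.
Top flange: 6.4 × 1.05, A = 6.72 in², y = 15.575 in, Ī = 0.6174 in⁴.
Hole (subtracted): ⌀0.15, A = 0.017671 in², y = 8.05 in, Ī = 0.00002485 in⁴.
By symmetry the centroid is at mid-height, ȳ = 8.05 in.
Transfer each piece to the centroidal x-axis using Ī + A·d² with d = y − 8.05:
  bottom flange: d = -7.525 in → contributes +381.14 in⁴
  web: d = 0 in → contributes +114.33 in⁴
  top flange: d = 7.525 in → contributes +381.14 in⁴
  hole: d = 0 in → contributes −0.00002485 in⁴
Total I = 876.62 in⁴.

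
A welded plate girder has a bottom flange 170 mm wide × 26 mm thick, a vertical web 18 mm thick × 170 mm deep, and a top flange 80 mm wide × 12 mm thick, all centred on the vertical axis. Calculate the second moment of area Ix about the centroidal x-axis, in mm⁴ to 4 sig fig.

Ix ≈ 4.386 × 10⁷ mm⁴

Decompose the section into non-overlapping parts with the origin at the bottom-left of its bounding rectangle.
Bottom plate: 170 × 26, A = 4 420 mm², y = 13 mm, Ī = 248 993 mm⁴.
Web plate: 18 × 170, A = 3 060 mm², y = 111 mm, Ī = 7 369 500 mm⁴.
Top plate: 80 × 12, A = 960 mm², y = 202 mm, Ī = 11 520 mm⁴.
Centroid: ȳ = ΣA·y / ΣA = 70.0284 mm.
Transfer each piece to the centroidal x-axis using Ī + A·d² with d = y − 70.0284:
  bottom plate: d = -57.0284 mm → contributes +14 623 905 mm⁴
  web plate: d = 40.9716 mm → contributes +12 506 227 mm⁴
  top plate: d = 131.972 mm → contributes +16 731 354 mm⁴
Total I = 43 861 487 mm⁴.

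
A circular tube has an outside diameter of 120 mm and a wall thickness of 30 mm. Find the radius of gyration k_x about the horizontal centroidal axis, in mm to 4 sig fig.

k_x ≈ 33.54 mm

Break the section into simple shapes (no overlaps), measuring from the bottom-left corner of the bounding box.
Outer circle: ⌀120, A = 11309.7 mm², y = 60 mm, Ī = 10 178 760 mm⁴.
Bore (subtracted): ⌀60, A = 2827.43 mm², y = 60 mm, Ī = 636 173 mm⁴.
By symmetry the centroid is at mid-height, ȳ = 60 mm.
All pieces are centred on the horizontal centroidal axis, so I = ΣĪ (holes subtracted) = 9 542 588 mm⁴.
Radius of gyration: k = √(I/A) = √(9 542 588 / 8482.3) = 33.541 mm.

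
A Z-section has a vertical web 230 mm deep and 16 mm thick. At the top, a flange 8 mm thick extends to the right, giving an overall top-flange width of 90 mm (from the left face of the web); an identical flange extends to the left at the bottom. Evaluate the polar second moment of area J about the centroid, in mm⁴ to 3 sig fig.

Break the section into simple shapes (no overlaps), measuring from the bottom-left corner of the bounding box.
Web: 16 × 230, A = 3 680 mm², y = 115 mm, Ī = 16 222 667 mm⁴.
Top flange (beyond web): 74 × 8, A = 592 mm², y = 226 mm, Ī = 3157.3 mm⁴.
Bottom flange (beyond web): 74 × 8, A = 592 mm², y = 4 mm, Ī = 3157.3 mm⁴.
Centroid: ȳ = ΣA·y / ΣA = 115 mm.
Transfer each piece to the centroidal x-axis using Ī + A·d² with d = y − 115:
  web: d = 0 mm → contributes +16 222 667 mm⁴
  top flange (beyond web): d = 111 mm → contributes +7 297 189 mm⁴
  bottom flange (beyond web): d = -111 mm → contributes +7 297 189 mm⁴
Total I = 30 817 045 mm⁴.
For the y-axis: x̄ = 82 mm.
Repeating about the centroidal y-axis gives I_y = 3 016 405 mm⁴.
Polar second moment: J = I_x + I_y = 33 833 451 mm⁴.

J ≈ 3.38 × 10⁷ mm⁴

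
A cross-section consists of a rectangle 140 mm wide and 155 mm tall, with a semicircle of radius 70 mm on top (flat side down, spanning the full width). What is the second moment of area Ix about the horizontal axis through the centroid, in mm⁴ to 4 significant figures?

Ix ≈ 1.114 × 10⁸ mm⁴

Treat the section as a set of non-overlapping primitives; coordinates are from the bounding-box lower-left.
Rectangular body: 140 × 155, A = 21 700 mm², y = 77.5 mm, Ī = 43 445 208 mm⁴.
Semicircular cap: semicircle r = 70, A = 7696.9 mm², y = 184.709 mm, Ī = 2 635 265 mm⁴.
Centroid: ȳ = ΣA·y / ΣA = 105.57 mm.
Transfer each piece to the horizontal axis through the centroid using Ī + A·d² with d = y − 105.57:
  rectangular body: d = -28.0702 mm → contributes +60 543 408 mm⁴
  semicircular cap: d = 79.1387 mm → contributes +50 840 495 mm⁴
Total I = 111 383 903 mm⁴.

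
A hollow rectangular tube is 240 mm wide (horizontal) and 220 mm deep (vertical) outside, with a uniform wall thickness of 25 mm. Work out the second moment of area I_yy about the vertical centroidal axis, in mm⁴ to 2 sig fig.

I_yy ≈ 1.6 × 10⁸ mm⁴

Break the section into simple shapes (no overlaps), measuring from the bottom-left corner of the bounding box.
Outer rectangle: 240 × 220, A = 52 800 mm², x = 120 mm, Ī = 253 440 000 mm⁴.
Inner void (subtracted): 190 × 170, A = 32 300 mm², x = 120 mm, Ī = 97 169 167 mm⁴.
By symmetry the centroid is at mid-width, x̄ = 120 mm.
All pieces are centred on the vertical centroidal axis, so I = ΣĪ (holes subtracted) = 156 270 833 mm⁴.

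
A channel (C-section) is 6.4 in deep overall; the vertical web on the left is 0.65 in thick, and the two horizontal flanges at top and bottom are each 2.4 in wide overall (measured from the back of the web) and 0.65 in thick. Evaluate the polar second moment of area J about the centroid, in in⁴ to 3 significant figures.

Split into non-overlapping primitives; take the origin at the lower-left of the bounding box.
Web: 0.65 × 6.4, A = 4.16 in², y = 3.2 in, Ī = 14.199 in⁴.
Top flange (beyond web): 1.75 × 0.65, A = 1.1375 in², y = 6.075 in, Ī = 0.040049 in⁴.
Bottom flange (beyond web): 1.75 × 0.65, A = 1.1375 in², y = 0.325 in, Ī = 0.040049 in⁴.
By symmetry the centroid is at mid-height, ȳ = 3.2 in.
Transfer each piece to the centroidal x-axis using Ī + A·d² with d = y − 3.2:
  web: d = 0 in → contributes +14.199 in⁴
  top flange (beyond web): d = 2.875 in → contributes +9.4422 in⁴
  bottom flange (beyond web): d = -2.875 in → contributes +9.4422 in⁴
Total I = 33.084 in⁴.
For the y-axis: x̄ = 0.74924 in.
Repeating about the centroidal y-axis gives I_y = 2.8449 in⁴.
Polar second moment: J = I_x + I_y = 35.929 in⁴.

J ≈ 35.9 in⁴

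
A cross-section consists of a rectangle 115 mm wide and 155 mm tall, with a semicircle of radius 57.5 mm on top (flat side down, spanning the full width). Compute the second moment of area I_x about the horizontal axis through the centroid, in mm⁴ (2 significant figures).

Treat the section as a set of non-overlapping primitives; coordinates are from the bounding-box lower-left.
Rectangular body: 115 × 155, A = 17 825 mm², y = 77.5 mm, Ī = 35 687 135 mm⁴.
Semicircular cap: semicircle r = 57.5, A = 5 193 mm², y = 179.4 mm, Ī = 1 199 785 mm⁴.
Centroid: ȳ = ΣA·y / ΣA = 100.5 mm.
Transfer each piece to the horizontal axis through the centroid using Ī + A·d² with d = y − 100.5:
  rectangular body: d = -22.99 mm → contributes +45 109 699 mm⁴
  semicircular cap: d = 78.91 mm → contributes +33 540 012 mm⁴
Total I = 78 649 712 mm⁴.

I_x ≈ 7.9 × 10⁷ mm⁴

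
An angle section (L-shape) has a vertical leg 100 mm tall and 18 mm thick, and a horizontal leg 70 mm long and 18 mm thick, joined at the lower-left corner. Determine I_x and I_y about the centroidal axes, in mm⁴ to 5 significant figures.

Break the section into simple shapes (no overlaps), measuring from the bottom-left corner of the bounding box.
Vertical leg: 18 × 100, A = 1 800 mm², y = 50 mm, Ī = 1 500 000 mm⁴.
Horizontal leg (remainder): 52 × 18, A = 936 mm², y = 9 mm, Ī = 25 272 mm⁴.
Centroid: ȳ = ΣA·y / ΣA = 35.97368 mm.
Transfer each piece to the centroidal x-axis using Ī + A·d² with d = y − 35.97368:
  vertical leg: d = 14.02632 mm → contributes +1 854 128 mm⁴
  horizontal leg (remainder): d = -26.97368 mm → contributes +706286.5 mm⁴
Total I = 2 560 414 mm⁴.
For the y-axis: x̄ = 20.97368 mm.
Repeating about the centroidal y-axis gives I_y = 1 013 854 mm⁴.

I_x ≈ 2.5604 × 10⁶ mm⁴, I_y ≈ 1.0139 × 10⁶ mm⁴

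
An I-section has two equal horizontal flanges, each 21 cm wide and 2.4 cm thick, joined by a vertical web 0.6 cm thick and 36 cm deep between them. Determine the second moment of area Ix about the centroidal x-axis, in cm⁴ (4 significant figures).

Ix ≈ 3.954 × 10⁴ cm⁴

Decompose the section into non-overlapping parts with the origin at the bottom-left of its bounding rectangle.
Bottom flange: 21 × 2.4, A = 50.4 cm², y = 1.2 cm, Ī = 24.192 cm⁴.
Web: 0.6 × 36, A = 21.6 cm², y = 20.4 cm, Ī = 2332.8 cm⁴.
Top flange: 21 × 2.4, A = 50.4 cm², y = 39.6 cm, Ī = 24.192 cm⁴.
By symmetry the centroid is at mid-height, ȳ = 20.4 cm.
Transfer each piece to the centroidal x-axis using Ī + A·d² with d = y − 20.4:
  bottom flange: d = -19.2 cm → contributes +18603.6 cm⁴
  web: d = 0 cm → contributes +2332.8 cm⁴
  top flange: d = 19.2 cm → contributes +18603.6 cm⁴
Total I = 39540.1 cm⁴.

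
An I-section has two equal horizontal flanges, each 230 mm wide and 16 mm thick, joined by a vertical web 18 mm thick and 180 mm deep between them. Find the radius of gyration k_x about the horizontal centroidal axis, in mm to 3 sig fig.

Decompose the section into non-overlapping parts with the origin at the bottom-left of its bounding rectangle.
Bottom flange: 230 × 16, A = 3 680 mm², y = 8 mm, Ī = 78 507 mm⁴.
Web: 18 × 180, A = 3 240 mm², y = 106 mm, Ī = 8 748 000 mm⁴.
Top flange: 230 × 16, A = 3 680 mm², y = 204 mm, Ī = 78 507 mm⁴.
By symmetry the centroid is at mid-height, ȳ = 106 mm.
Transfer each piece to the horizontal centroidal axis using Ī + A·d² with d = y − 106:
  bottom flange: d = -98 mm → contributes +35 421 227 mm⁴
  web: d = 0 mm → contributes +8 748 000 mm⁴
  top flange: d = 98 mm → contributes +35 421 227 mm⁴
Total I = 79 590 453 mm⁴.
Radius of gyration: k = √(I/A) = √(79 590 453 / 10 600) = 86.652 mm.

k_x ≈ 86.7 mm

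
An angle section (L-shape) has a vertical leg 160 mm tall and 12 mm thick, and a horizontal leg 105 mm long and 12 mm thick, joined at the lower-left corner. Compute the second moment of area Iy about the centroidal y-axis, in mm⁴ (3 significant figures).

Iy ≈ 2.77 × 10⁶ mm⁴

Split into non-overlapping primitives; take the origin at the lower-left of the bounding box.
Vertical leg: 12 × 160, A = 1 920 mm², x = 6 mm, Ī = 23 040 mm⁴.
Horizontal leg (remainder): 93 × 12, A = 1 116 mm², x = 58.5 mm, Ī = 804 357 mm⁴.
Centroid: x̄ = ΣA·x / ΣA = 25.298 mm.
Transfer each piece to the centroidal y-axis using Ī + A·d² with d = x − 25.298:
  vertical leg: d = -19.298 mm → contributes +738 104 mm⁴
  horizontal leg (remainder): d = 33.202 mm → contributes +2 034 574 mm⁴
Total I = 2 772 678 mm⁴.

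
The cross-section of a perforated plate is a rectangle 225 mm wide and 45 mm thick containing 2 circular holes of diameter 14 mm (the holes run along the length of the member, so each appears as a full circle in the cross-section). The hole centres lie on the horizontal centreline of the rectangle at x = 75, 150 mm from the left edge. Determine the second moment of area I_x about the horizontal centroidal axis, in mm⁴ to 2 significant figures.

I_x ≈ 1.7 × 10⁶ mm⁴

Decompose the section into non-overlapping parts with the origin at the bottom-left of its bounding rectangle.
Plate: 225 × 45, A = 10 125 mm², y = 22.5 mm, Ī = 1 708 594 mm⁴.
Hole 1 (subtracted): ⌀14, A = 153.9 mm², y = 22.5 mm, Ī = 1 886 mm⁴.
Hole 2 (subtracted): ⌀14, A = 153.9 mm², y = 22.5 mm, Ī = 1 886 mm⁴.
By symmetry the centroid is at mid-height, ȳ = 22.5 mm.
All pieces are centred on the horizontal centroidal axis, so I = ΣĪ (holes subtracted) = 1 704 822 mm⁴.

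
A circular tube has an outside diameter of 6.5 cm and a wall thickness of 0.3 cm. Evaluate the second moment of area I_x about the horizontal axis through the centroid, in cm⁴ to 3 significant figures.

Split into non-overlapping primitives; take the origin at the lower-left of the bounding box.
Outer circle: ⌀6.5, A = 33.183 cm², y = 3.25 cm, Ī = 87.624 cm⁴.
Bore (subtracted): ⌀5.9, A = 27.34 cm², y = 3.25 cm, Ī = 59.481 cm⁴.
By symmetry the centroid is at mid-height, ȳ = 3.25 cm.
All pieces are centred on the horizontal axis through the centroid, so I = ΣĪ (holes subtracted) = 28.143 cm⁴.

I_x ≈ 28.1 cm⁴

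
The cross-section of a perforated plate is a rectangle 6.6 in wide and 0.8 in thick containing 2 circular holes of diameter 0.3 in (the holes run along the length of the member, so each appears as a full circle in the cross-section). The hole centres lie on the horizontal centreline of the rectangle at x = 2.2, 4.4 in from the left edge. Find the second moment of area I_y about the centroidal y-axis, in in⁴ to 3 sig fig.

Treat the section as a set of non-overlapping primitives; coordinates are from the bounding-box lower-left.
Plate: 6.6 × 0.8, A = 5.28 in², x = 3.3 in, Ī = 19.166 in⁴.
Hole 1 (subtracted): ⌀0.3, A = 0.070686 in², x = 2.2 in, Ī = 0.00039761 in⁴.
Hole 2 (subtracted): ⌀0.3, A = 0.070686 in², x = 4.4 in, Ī = 0.00039761 in⁴.
By symmetry the centroid is at mid-width, x̄ = 3.3 in.
Transfer each piece to the centroidal y-axis using Ī + A·d² with d = x − 3.3:
  plate: d = 0 in → contributes +19.166 in⁴
  hole 1: d = -1.1 in → contributes −0.085927 in⁴
  hole 2: d = 1.1 in → contributes −0.085927 in⁴
Total I = 18.995 in⁴.

I_y ≈ 19.0 in⁴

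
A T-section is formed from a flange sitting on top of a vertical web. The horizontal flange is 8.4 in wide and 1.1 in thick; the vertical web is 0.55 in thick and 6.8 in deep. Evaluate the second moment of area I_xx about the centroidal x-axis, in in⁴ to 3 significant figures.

I_xx ≈ 56.9 in⁴

Split into non-overlapping primitives; take the origin at the lower-left of the bounding box.
Flange: 8.4 × 1.1, A = 9.24 in², y = 7.35 in, Ī = 0.9317 in⁴.
Web: 0.55 × 6.8, A = 3.74 in², y = 3.4 in, Ī = 14.411 in⁴.
Centroid: ȳ = ΣA·y / ΣA = 6.2119 in.
Transfer each piece to the centroidal x-axis using Ī + A·d² with d = y − 6.2119:
  flange: d = 1.1381 in → contributes +12.901 in⁴
  web: d = -2.8119 in → contributes +43.982 in⁴
Total I = 56.883 in⁴.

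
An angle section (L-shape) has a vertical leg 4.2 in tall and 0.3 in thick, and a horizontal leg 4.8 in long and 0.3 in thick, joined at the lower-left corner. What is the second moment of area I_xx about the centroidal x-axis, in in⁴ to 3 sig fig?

Treat the section as a set of non-overlapping primitives; coordinates are from the bounding-box lower-left.
Vertical leg: 0.3 × 4.2, A = 1.26 in², y = 2.1 in, Ī = 1.8522 in⁴.
Horizontal leg (remainder): 4.5 × 0.3, A = 1.35 in², y = 0.15 in, Ī = 0.010125 in⁴.
Centroid: ȳ = ΣA·y / ΣA = 1.0914 in.
Transfer each piece to the centroidal x-axis using Ī + A·d² with d = y − 1.0914:
  vertical leg: d = 1.0086 in → contributes +3.134 in⁴
  horizontal leg (remainder): d = -0.94138 in → contributes +1.2065 in⁴
Total I = 4.3405 in⁴.

I_xx ≈ 4.34 in⁴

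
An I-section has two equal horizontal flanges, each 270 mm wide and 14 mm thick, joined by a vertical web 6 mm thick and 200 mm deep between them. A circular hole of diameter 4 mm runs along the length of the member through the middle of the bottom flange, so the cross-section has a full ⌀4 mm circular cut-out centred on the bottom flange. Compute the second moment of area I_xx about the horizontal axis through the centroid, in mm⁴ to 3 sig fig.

I_xx ≈ 9.05 × 10⁷ mm⁴

Decompose the section into non-overlapping parts with the origin at the bottom-left of its bounding rectangle.
Bottom flange: 270 × 14, A = 3 780 mm², y = 7 mm, Ī = 61 740 mm⁴.
Web: 6 × 200, A = 1 200 mm², y = 114 mm, Ī = 4 000 000 mm⁴.
Top flange: 270 × 14, A = 3 780 mm², y = 221 mm, Ī = 61 740 mm⁴.
Hole (subtracted): ⌀4, A = 12.566 mm², y = 7 mm, Ī = 12.566 mm⁴.
Centroid: ȳ = ΣA·y / ΣA = 114.15 mm.
Transfer each piece to the horizontal axis through the centroid using Ī + A·d² with d = y − 114.15:
  bottom flange: d = -107.15 mm → contributes +43 463 392 mm⁴
  web: d = -0.15371 mm → contributes +4 000 028 mm⁴
  top flange: d = 106.85 mm → contributes +43 214 707 mm⁴
  hole: d = -107.15 mm → contributes −144 299 mm⁴
Total I = 90 533 828 mm⁴.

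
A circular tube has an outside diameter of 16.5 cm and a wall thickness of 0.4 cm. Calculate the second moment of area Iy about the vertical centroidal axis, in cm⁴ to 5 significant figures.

Iy ≈ 655.94 cm⁴

Treat the section as a set of non-overlapping primitives; coordinates are from the bounding-box lower-left.
Outer circle: ⌀16.5, A = 213.8246 cm², x = 8.25 cm, Ī = 3638.36 cm⁴.
Bore (subtracted): ⌀15.7, A = 193.5928 cm², x = 8.25 cm, Ī = 2982.418 cm⁴.
By symmetry the centroid is at mid-width, x̄ = 8.25 cm.
All pieces are centred on the vertical centroidal axis, so I = ΣĪ (holes subtracted) = 655.9421 cm⁴.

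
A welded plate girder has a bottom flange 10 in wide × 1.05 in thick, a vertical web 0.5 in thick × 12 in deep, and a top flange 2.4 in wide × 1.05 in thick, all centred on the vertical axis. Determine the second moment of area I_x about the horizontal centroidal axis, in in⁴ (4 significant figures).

Break the section into simple shapes (no overlaps), measuring from the bottom-left corner of the bounding box.
Bottom plate: 10 × 1.05, A = 10.5 in², y = 0.525 in, Ī = 0.964688 in⁴.
Web plate: 0.5 × 12, A = 6 in², y = 7.05 in, Ī = 72 in⁴.
Top plate: 2.4 × 1.05, A = 2.52 in², y = 13.575 in, Ī = 0.231525 in⁴.
Centroid: ȳ = ΣA·y / ΣA = 4.31238 in.
Transfer each piece to the horizontal centroidal axis using Ī + A·d² with d = y − 4.31238:
  bottom plate: d = -3.78738 in → contributes +151.579 in⁴
  web plate: d = 2.73762 in → contributes +116.967 in⁴
  top plate: d = 9.26262 in → contributes +216.438 in⁴
Total I = 484.984 in⁴.

I_x ≈ 485.0 in⁴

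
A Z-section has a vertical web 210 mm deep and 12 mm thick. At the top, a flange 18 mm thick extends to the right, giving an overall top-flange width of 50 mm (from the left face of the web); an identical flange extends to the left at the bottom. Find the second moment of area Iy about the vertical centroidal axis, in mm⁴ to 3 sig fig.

Break the section into simple shapes (no overlaps), measuring from the bottom-left corner of the bounding box.
Web: 12 × 210, A = 2 520 mm², x = 44 mm, Ī = 30 240 mm⁴.
Top flange (beyond web): 38 × 18, A = 684 mm², x = 69 mm, Ī = 82 308 mm⁴.
Bottom flange (beyond web): 38 × 18, A = 684 mm², x = 19 mm, Ī = 82 308 mm⁴.
Centroid: x̄ = ΣA·x / ΣA = 44 mm.
Transfer each piece to the vertical centroidal axis using Ī + A·d² with d = x − 44:
  web: d = 0 mm → contributes +30 240 mm⁴
  top flange (beyond web): d = 25 mm → contributes +509 808 mm⁴
  bottom flange (beyond web): d = -25 mm → contributes +509 808 mm⁴
Total I = 1 049 856 mm⁴.

Iy ≈ 1.05 × 10⁶ mm⁴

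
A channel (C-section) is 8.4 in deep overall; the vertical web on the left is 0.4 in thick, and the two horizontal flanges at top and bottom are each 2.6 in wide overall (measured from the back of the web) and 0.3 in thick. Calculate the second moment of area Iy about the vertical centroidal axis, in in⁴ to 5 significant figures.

Iy ≈ 2.1788 in⁴

Split into non-overlapping primitives; take the origin at the lower-left of the bounding box.
Web: 0.4 × 8.4, A = 3.36 in², x = 0.2 in, Ī = 0.0448 in⁴.
Top flange (beyond web): 2.2 × 0.3, A = 0.66 in², x = 1.5 in, Ī = 0.2662 in⁴.
Bottom flange (beyond web): 2.2 × 0.3, A = 0.66 in², x = 1.5 in, Ī = 0.2662 in⁴.
Centroid: x̄ = ΣA·x / ΣA = 0.5666667 in.
Transfer each piece to the vertical centroidal axis using Ī + A·d² with d = x − 0.5666667:
  web: d = -0.3666667 in → contributes +0.4965333 in⁴
  top flange (beyond web): d = 0.9333333 in → contributes +0.8411333 in⁴
  bottom flange (beyond web): d = 0.9333333 in → contributes +0.8411333 in⁴
Total I = 2.1788 in⁴.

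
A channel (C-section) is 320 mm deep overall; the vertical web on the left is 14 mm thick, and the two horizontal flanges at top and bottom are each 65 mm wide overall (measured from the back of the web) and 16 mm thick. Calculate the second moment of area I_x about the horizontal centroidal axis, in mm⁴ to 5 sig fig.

Split into non-overlapping primitives; take the origin at the lower-left of the bounding box.
Web: 14 × 320, A = 4 480 mm², y = 160 mm, Ī = 38 229 333 mm⁴.
Top flange (beyond web): 51 × 16, A = 816 mm², y = 312 mm, Ī = 17 408 mm⁴.
Bottom flange (beyond web): 51 × 16, A = 816 mm², y = 8 mm, Ī = 17 408 mm⁴.
By symmetry the centroid is at mid-height, ȳ = 160 mm.
Transfer each piece to the horizontal centroidal axis using Ī + A·d² with d = y − 160:
  web: d = 0 mm → contributes +38 229 333 mm⁴
  top flange (beyond web): d = 152 mm → contributes +18 870 272 mm⁴
  bottom flange (beyond web): d = -152 mm → contributes +18 870 272 mm⁴
Total I = 75 969 877 mm⁴.

I_x ≈ 7.5970 × 10⁷ mm⁴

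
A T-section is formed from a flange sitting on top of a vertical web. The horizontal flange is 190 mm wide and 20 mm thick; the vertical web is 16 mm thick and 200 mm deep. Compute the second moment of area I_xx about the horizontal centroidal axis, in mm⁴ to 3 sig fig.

Decompose the section into non-overlapping parts with the origin at the bottom-left of its bounding rectangle.
Flange: 190 × 20, A = 3 800 mm², y = 210 mm, Ī = 126 667 mm⁴.
Web: 16 × 200, A = 3 200 mm², y = 100 mm, Ī = 10 666 667 mm⁴.
Centroid: ȳ = ΣA·y / ΣA = 159.71 mm.
Transfer each piece to the horizontal centroidal axis using Ī + A·d² with d = y − 159.71:
  flange: d = 50.286 mm → contributes +9 735 548 mm⁴
  web: d = -59.714 mm → contributes +22 077 214 mm⁴
Total I = 31 812 762 mm⁴.

I_xx ≈ 3.18 × 10⁷ mm⁴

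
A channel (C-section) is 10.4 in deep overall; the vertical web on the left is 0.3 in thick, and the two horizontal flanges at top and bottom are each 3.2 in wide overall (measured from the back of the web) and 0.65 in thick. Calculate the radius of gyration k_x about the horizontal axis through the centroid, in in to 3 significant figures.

Treat the section as a set of non-overlapping primitives; coordinates are from the bounding-box lower-left.
Web: 0.3 × 10.4, A = 3.12 in², y = 5.2 in, Ī = 28.122 in⁴.
Top flange (beyond web): 2.9 × 0.65, A = 1.885 in², y = 10.075 in, Ī = 0.066368 in⁴.
Bottom flange (beyond web): 2.9 × 0.65, A = 1.885 in², y = 0.325 in, Ī = 0.066368 in⁴.
By symmetry the centroid is at mid-height, ȳ = 5.2 in.
Transfer each piece to the horizontal axis through the centroid using Ī + A·d² with d = y − 5.2:
  web: d = 0 in → contributes +28.122 in⁴
  top flange (beyond web): d = 4.875 in → contributes +44.865 in⁴
  bottom flange (beyond web): d = -4.875 in → contributes +44.865 in⁴
Total I = 117.85 in⁴.
Radius of gyration: k = √(I/A) = √(117.85 / 6.89) = 4.1358 in.

k_x ≈ 4.14 in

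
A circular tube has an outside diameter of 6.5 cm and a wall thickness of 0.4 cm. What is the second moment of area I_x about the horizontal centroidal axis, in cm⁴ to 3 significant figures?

Treat the section as a set of non-overlapping primitives; coordinates are from the bounding-box lower-left.
Outer circle: ⌀6.5, A = 33.183 cm², y = 3.25 cm, Ī = 87.624 cm⁴.
Bore (subtracted): ⌀5.7, A = 25.518 cm², y = 3.25 cm, Ī = 51.817 cm⁴.
By symmetry the centroid is at mid-height, ȳ = 3.25 cm.
All pieces are centred on the horizontal centroidal axis, so I = ΣĪ (holes subtracted) = 35.807 cm⁴.

I_x ≈ 35.8 cm⁴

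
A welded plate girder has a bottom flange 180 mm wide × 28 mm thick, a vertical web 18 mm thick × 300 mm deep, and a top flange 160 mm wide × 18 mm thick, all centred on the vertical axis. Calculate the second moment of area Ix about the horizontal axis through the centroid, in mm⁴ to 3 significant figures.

Ix ≈ 2.39 × 10⁸ mm⁴

Treat the section as a set of non-overlapping primitives; coordinates are from the bounding-box lower-left.
Bottom plate: 180 × 28, A = 5 040 mm², y = 14 mm, Ī = 329 280 mm⁴.
Web plate: 18 × 300, A = 5 400 mm², y = 178 mm, Ī = 40 500 000 mm⁴.
Top plate: 160 × 18, A = 2 880 mm², y = 337 mm, Ī = 77 760 mm⁴.
Centroid: ȳ = ΣA·y / ΣA = 150.32 mm.
Transfer each piece to the horizontal axis through the centroid using Ī + A·d² with d = y − 150.32:
  bottom plate: d = -136.32 mm → contributes +93 994 260 mm⁴
  web plate: d = 27.676 mm → contributes +44 636 092 mm⁴
  top plate: d = 186.68 mm → contributes +100 439 447 mm⁴
Total I = 239 069 799 mm⁴.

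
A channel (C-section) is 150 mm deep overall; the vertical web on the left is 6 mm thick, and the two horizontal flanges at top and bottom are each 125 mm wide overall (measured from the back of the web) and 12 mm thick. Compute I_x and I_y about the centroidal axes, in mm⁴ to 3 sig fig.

Break the section into simple shapes (no overlaps), measuring from the bottom-left corner of the bounding box.
Web: 6 × 150, A = 900 mm², y = 75 mm, Ī = 1 687 500 mm⁴.
Top flange (beyond web): 119 × 12, A = 1 428 mm², y = 144 mm, Ī = 17 136 mm⁴.
Bottom flange (beyond web): 119 × 12, A = 1 428 mm², y = 6 mm, Ī = 17 136 mm⁴.
By symmetry the centroid is at mid-height, ȳ = 75 mm.
Transfer each piece to the centroidal x-axis using Ī + A·d² with d = y − 75:
  web: d = 0 mm → contributes +1 687 500 mm⁴
  top flange (beyond web): d = 69 mm → contributes +6 815 844 mm⁴
  bottom flange (beyond web): d = -69 mm → contributes +6 815 844 mm⁴
Total I = 15 319 188 mm⁴.
For the y-axis: x̄ = 50.524 mm.
Repeating about the centroidal y-axis gives I_y = 6 046 241 mm⁴.

I_x ≈ 1.53 × 10⁷ mm⁴, I_y ≈ 6.05 × 10⁶ mm⁴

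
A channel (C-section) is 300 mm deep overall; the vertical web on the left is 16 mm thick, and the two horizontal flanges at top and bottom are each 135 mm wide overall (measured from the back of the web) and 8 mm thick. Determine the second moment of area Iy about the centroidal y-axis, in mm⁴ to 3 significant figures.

Iy ≈ 8.56 × 10⁶ mm⁴

Decompose the section into non-overlapping parts with the origin at the bottom-left of its bounding rectangle.
Web: 16 × 300, A = 4 800 mm², x = 8 mm, Ī = 102 400 mm⁴.
Top flange (beyond web): 119 × 8, A = 952 mm², x = 75.5 mm, Ī = 1 123 439 mm⁴.
Bottom flange (beyond web): 119 × 8, A = 952 mm², x = 75.5 mm, Ī = 1 123 439 mm⁴.
Centroid: x̄ = ΣA·x / ΣA = 27.171 mm.
Transfer each piece to the centroidal y-axis using Ī + A·d² with d = x − 27.171:
  web: d = -19.171 mm → contributes +1 866 465 mm⁴
  top flange (beyond web): d = 48.329 mm → contributes +3 347 051 mm⁴
  bottom flange (beyond web): d = 48.329 mm → contributes +3 347 051 mm⁴
Total I = 8 560 567 mm⁴.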